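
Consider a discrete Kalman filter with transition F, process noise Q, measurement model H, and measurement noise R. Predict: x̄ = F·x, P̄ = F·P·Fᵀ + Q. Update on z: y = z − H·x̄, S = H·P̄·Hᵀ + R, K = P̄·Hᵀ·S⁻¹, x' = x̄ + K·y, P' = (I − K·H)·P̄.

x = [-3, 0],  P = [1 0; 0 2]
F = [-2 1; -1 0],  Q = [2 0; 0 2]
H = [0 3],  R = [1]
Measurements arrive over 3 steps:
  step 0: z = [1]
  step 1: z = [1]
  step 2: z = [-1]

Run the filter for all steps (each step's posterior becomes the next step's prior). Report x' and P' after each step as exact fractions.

step 0: x̄ = F·x = [6, 3]
step 0: P̄ = F·P·Fᵀ + Q = [8 2; 2 3]
step 0: y = z − H·x̄ = [-8]
step 0: S = H·P̄·Hᵀ + R = [28]
step 0: K = P̄·Hᵀ·S⁻¹ = [3/14; 9/28]
step 0: x' = x̄ + K·y = [30/7, 3/7]
step 0: P' = (I − K·H)·P̄ = [47/7 1/14; 1/14 3/28]
step 1: x̄ = F·x = [-57/7, -30/7]
step 1: P̄ = F·P·Fᵀ + Q = [803/28 187/14; 187/14 61/7]
step 1: y = z − H·x̄ = [97/7]
step 1: S = H·P̄·Hᵀ + R = [556/7]
step 1: K = P̄·Hᵀ·S⁻¹ = [561/1112; 183/556]
step 1: x' = x̄ + K·y = [-1281/1112, 153/556]
step 1: P' = (I − K·H)·P̄ = [18821/2224 187/1112; 187/1112 61/556]
step 2: x̄ = F·x = [717/278, 1281/1112]
step 2: P̄ = F·P·Fᵀ + Q = [4905/139 9317/556; 9317/556 23269/2224]
step 2: y = z − H·x̄ = [-4955/1112]
step 2: S = H·P̄·Hᵀ + R = [211645/2224]
step 2: K = P̄·Hᵀ·S⁻¹ = [15972/30235; 69807/211645]
step 2: x' = x̄ + K·y = [1362/6047, -13449/42329]
step 2: P' = (I − K·H)·P̄ = [263988/30235 5324/30235; 5324/30235 23269/211645]

step 0: x' = [30/7, 3/7], P' = [47/7 1/14; 1/14 3/28]
step 1: x' = [-1281/1112, 153/556], P' = [18821/2224 187/1112; 187/1112 61/556]
step 2: x' = [1362/6047, -13449/42329], P' = [263988/30235 5324/30235; 5324/30235 23269/211645]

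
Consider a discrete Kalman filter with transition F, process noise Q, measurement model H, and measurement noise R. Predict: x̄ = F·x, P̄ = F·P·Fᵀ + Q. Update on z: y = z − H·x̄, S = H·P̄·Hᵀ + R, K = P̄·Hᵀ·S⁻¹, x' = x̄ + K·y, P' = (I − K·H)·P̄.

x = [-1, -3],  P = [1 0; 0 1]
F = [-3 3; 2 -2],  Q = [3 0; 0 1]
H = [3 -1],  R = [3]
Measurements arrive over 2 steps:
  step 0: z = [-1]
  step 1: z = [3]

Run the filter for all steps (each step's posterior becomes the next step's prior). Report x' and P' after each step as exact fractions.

step 0: x̄ = F·x = [-6, 4]
step 0: P̄ = F·P·Fᵀ + Q = [21 -12; -12 9]
step 0: y = z − H·x̄ = [21]
step 0: S = H·P̄·Hᵀ + R = [273]
step 0: K = P̄·Hᵀ·S⁻¹ = [25/91; -15/91]
step 0: x' = x̄ + K·y = [-3/13, 7/13]
step 0: P' = (I − K·H)·P̄ = [36/91 33/91; 33/91 144/91]
step 1: x̄ = F·x = [30/13, -20/13]
step 1: P̄ = F·P·Fᵀ + Q = [1299/91 -684/91; -684/91 547/91]
step 1: y = z − H·x̄ = [-71/13]
step 1: S = H·P̄·Hᵀ + R = [16615/91]
step 1: K = P̄·Hᵀ·S⁻¹ = [4581/16615; -2599/16615]
step 1: x' = x̄ + K·y = [13323/16615, -11367/16615]
step 1: P' = (I − K·H)·P̄ = [6564/16615 5949/16615; 5949/16615 25644/16615]

step 0: x' = [-3/13, 7/13], P' = [36/91 33/91; 33/91 144/91]
step 1: x' = [13323/16615, -11367/16615], P' = [6564/16615 5949/16615; 5949/16615 25644/16615]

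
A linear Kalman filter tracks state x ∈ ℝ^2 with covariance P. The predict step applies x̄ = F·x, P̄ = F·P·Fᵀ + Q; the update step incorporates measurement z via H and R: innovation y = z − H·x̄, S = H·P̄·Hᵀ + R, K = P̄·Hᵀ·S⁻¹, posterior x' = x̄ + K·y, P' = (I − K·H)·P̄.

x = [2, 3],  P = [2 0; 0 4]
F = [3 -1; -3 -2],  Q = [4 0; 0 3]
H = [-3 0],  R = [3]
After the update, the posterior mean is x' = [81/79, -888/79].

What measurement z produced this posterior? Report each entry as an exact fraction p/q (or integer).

z = [-3]

x̄ = F·x = [3, -12]
P̄ = F·P·Fᵀ + Q = [26 -10; -10 37]
S = H·P̄·Hᵀ + R = [237]
K = P̄·Hᵀ·S⁻¹ = [-26/79; 10/79]
x' − x̄ = [-156/79, 60/79] = K·y
y = (KᵀK)⁻¹·Kᵀ·(x' − x̄) = [6]
z = y + H·x̄ = [6] + [-9] = [-3]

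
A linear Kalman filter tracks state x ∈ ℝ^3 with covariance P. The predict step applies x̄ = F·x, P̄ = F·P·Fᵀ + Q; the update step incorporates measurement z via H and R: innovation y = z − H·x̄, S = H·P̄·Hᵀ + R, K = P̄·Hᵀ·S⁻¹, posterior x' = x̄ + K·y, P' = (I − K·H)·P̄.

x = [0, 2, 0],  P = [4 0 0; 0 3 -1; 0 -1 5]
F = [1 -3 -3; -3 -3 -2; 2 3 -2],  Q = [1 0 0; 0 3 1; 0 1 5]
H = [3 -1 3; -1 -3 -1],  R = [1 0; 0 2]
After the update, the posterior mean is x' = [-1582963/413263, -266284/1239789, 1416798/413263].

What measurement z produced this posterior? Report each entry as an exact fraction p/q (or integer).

z = [-1, 1]

x̄ = F·x = [-6, -6, 6]
P̄ = F·P·Fᵀ + Q = [59 30 14; 30 74 -30; 14 -30 80]
S = H·P̄·Hᵀ + R = [1578 -279; -279 835]
K = P̄·Hᵀ·S⁻¹ = [37446/413263 -68161/413263; -123728/1239789 -123654/413263; 86468/413263 26912/413263]
x' − x̄ = [896615/413263, 7172450/1239789, -1062780/413263] = K·y
y = (KᵀK)⁻¹·Kᵀ·(x' − x̄) = [-7, -17]
z = y + H·x̄ = [-7, -17] + [6, 18] = [-1, 1]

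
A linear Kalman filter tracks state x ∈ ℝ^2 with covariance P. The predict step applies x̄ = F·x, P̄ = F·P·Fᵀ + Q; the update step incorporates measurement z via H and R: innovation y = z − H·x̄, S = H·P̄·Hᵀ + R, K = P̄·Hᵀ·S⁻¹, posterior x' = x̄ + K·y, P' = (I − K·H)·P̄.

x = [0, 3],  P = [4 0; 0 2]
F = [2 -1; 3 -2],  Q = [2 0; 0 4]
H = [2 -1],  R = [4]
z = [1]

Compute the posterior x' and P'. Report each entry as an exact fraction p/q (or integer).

x̄ = F·x = [-3, -6]
P̄ = F·P·Fᵀ + Q = [20 28; 28 48]
y = z − H·x̄ = [1]
S = H·P̄·Hᵀ + R = [20]
K = P̄·Hᵀ·S⁻¹ = [3/5; 2/5]
x' = x̄ + K·y = [-12/5, -28/5]
P' = (I − K·H)·P̄ = [64/5 116/5; 116/5 224/5]

x' = [-12/5, -28/5]
P' = [64/5 116/5; 116/5 224/5]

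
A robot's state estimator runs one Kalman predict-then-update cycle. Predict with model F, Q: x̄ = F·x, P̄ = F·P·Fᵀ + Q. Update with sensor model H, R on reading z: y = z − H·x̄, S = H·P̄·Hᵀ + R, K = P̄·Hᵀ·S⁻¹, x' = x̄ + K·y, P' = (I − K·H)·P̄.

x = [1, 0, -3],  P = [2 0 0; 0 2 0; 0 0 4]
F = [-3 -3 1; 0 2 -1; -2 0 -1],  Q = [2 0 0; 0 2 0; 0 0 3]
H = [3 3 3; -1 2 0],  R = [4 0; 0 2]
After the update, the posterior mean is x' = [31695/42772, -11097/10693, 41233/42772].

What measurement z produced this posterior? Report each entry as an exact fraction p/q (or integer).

z = [2, -3]

x̄ = F·x = [-6, 3, 1]
P̄ = F·P·Fᵀ + Q = [42 -16 8; -16 14 4; 8 4 15]
S = H·P̄·Hᵀ + R = [571 -90; -90 164]
K = P̄·Hᵀ·S⁻¹ = [2517/21386 -16537/42772; 618/10693 3208/10693; 3321/21386 3645/42772]
x' − x̄ = [288327/42772, -43176/10693, -1539/42772] = K·y
y = (KᵀK)⁻¹·Kᵀ·(x' − x̄) = [8, -15]
z = y + H·x̄ = [8, -15] + [-6, 12] = [2, -3]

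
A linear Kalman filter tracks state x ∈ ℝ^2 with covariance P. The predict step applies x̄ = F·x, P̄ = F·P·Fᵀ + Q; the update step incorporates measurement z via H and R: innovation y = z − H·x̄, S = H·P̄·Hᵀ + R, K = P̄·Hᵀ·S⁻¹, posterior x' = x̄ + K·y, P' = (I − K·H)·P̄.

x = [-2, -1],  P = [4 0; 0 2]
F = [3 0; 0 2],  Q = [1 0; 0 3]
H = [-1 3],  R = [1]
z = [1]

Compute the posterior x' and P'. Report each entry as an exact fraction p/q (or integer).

x̄ = F·x = [-6, -2]
P̄ = F·P·Fᵀ + Q = [37 0; 0 11]
y = z − H·x̄ = [1]
S = H·P̄·Hᵀ + R = [137]
K = P̄·Hᵀ·S⁻¹ = [-37/137; 33/137]
x' = x̄ + K·y = [-859/137, -241/137]
P' = (I − K·H)·P̄ = [3700/137 1221/137; 1221/137 418/137]

x' = [-859/137, -241/137]
P' = [3700/137 1221/137; 1221/137 418/137]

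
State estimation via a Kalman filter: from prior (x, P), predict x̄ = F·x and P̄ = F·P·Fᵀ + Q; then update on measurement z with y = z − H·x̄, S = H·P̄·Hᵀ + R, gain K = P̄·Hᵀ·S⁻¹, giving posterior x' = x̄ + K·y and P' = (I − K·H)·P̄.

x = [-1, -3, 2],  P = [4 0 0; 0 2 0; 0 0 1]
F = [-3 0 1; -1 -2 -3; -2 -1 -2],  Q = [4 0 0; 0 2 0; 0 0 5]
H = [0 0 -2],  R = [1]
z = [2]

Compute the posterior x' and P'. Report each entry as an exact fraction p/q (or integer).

x̄ = F·x = [5, 1, 1]
P̄ = F·P·Fᵀ + Q = [41 9 22; 9 23 18; 22 18 27]
y = z − H·x̄ = [4]
S = H·P̄·Hᵀ + R = [109]
K = P̄·Hᵀ·S⁻¹ = [-44/109; -36/109; -54/109]
x' = x̄ + K·y = [369/109, -35/109, -107/109]
P' = (I − K·H)·P̄ = [2533/109 -603/109 22/109; -603/109 1211/109 18/109; 22/109 18/109 27/109]

x' = [369/109, -35/109, -107/109]
P' = [2533/109 -603/109 22/109; -603/109 1211/109 18/109; 22/109 18/109 27/109]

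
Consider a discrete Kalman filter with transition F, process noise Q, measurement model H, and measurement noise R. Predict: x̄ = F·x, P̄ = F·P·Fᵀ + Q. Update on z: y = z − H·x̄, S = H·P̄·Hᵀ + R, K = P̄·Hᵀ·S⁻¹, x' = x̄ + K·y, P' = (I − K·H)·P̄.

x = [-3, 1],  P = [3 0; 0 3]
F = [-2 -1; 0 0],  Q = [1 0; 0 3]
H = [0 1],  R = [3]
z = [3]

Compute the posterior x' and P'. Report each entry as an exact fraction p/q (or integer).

x̄ = F·x = [5, 0]
P̄ = F·P·Fᵀ + Q = [16 0; 0 3]
y = z − H·x̄ = [3]
S = H·P̄·Hᵀ + R = [6]
K = P̄·Hᵀ·S⁻¹ = [0; 1/2]
x' = x̄ + K·y = [5, 3/2]
P' = (I − K·H)·P̄ = [16 0; 0 3/2]

x' = [5, 3/2]
P' = [16 0; 0 3/2]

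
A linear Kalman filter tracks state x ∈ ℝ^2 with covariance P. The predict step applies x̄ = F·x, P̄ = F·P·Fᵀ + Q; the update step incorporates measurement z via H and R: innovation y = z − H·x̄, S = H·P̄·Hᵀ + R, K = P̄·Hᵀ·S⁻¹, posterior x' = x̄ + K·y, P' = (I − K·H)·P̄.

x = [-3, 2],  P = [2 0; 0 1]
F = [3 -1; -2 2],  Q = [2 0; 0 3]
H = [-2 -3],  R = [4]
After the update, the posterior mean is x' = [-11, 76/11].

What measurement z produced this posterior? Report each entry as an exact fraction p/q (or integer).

x̄ = F·x = [-11, 10]
P̄ = F·P·Fᵀ + Q = [21 -14; -14 15]
S = H·P̄·Hᵀ + R = [55]
K = P̄·Hᵀ·S⁻¹ = [0; -17/55]
x' − x̄ = [0, -34/11] = K·y
y = (KᵀK)⁻¹·Kᵀ·(x' − x̄) = [10]
z = y + H·x̄ = [10] + [-8] = [2]

z = [2]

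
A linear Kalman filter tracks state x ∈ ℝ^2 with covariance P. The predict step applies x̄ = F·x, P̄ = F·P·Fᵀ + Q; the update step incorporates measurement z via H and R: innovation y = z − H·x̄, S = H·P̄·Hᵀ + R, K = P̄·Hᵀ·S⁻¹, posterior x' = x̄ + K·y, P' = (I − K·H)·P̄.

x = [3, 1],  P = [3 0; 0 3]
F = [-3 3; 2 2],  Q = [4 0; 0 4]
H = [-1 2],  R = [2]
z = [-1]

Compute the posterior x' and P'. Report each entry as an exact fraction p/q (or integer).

x' = [151/86, 22/43]
P' = [1653/43 812/43; 812/43 420/43]

x̄ = F·x = [-6, 8]
P̄ = F·P·Fᵀ + Q = [58 0; 0 28]
y = z − H·x̄ = [-23]
S = H·P̄·Hᵀ + R = [172]
K = P̄·Hᵀ·S⁻¹ = [-29/86; 14/43]
x' = x̄ + K·y = [151/86, 22/43]
P' = (I − K·H)·P̄ = [1653/43 812/43; 812/43 420/43]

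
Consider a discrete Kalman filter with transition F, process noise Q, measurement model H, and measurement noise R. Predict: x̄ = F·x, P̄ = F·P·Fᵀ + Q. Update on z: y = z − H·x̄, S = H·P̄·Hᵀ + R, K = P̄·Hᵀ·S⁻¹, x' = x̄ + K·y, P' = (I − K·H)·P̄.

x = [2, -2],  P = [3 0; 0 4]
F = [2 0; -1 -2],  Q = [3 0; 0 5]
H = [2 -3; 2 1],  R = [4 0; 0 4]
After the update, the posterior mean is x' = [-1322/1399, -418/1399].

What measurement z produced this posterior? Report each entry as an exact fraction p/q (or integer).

x̄ = F·x = [4, 2]
P̄ = F·P·Fᵀ + Q = [15 -6; -6 24]
S = H·P̄·Hᵀ + R = [352 12; 12 64]
K = P̄·Hᵀ·S⁻¹ = [174/1399 492/1399; -345/1399 327/1399]
x' − x̄ = [-6918/1399, -3216/1399] = K·y
y = (KᵀK)⁻¹·Kᵀ·(x' − x̄) = [-3, -13]
z = y + H·x̄ = [-3, -13] + [2, 10] = [-1, -3]

z = [-1, -3]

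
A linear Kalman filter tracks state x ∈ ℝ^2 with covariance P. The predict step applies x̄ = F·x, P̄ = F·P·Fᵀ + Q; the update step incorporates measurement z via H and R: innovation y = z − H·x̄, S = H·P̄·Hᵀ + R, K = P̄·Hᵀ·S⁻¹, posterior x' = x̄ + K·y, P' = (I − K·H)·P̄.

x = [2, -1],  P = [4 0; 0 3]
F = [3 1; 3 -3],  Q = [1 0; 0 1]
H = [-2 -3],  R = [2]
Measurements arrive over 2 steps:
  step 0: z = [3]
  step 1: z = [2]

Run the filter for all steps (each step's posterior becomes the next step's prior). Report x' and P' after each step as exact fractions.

step 0: x̄ = F·x = [5, 9]
step 0: P̄ = F·P·Fᵀ + Q = [40 27; 27 64]
step 0: y = z − H·x̄ = [40]
step 0: S = H·P̄·Hᵀ + R = [1062]
step 0: K = P̄·Hᵀ·S⁻¹ = [-161/1062; -41/177]
step 0: x' = x̄ + K·y = [-565/531, -47/177]
step 0: P' = (I − K·H)·P̄ = [16559/1062 -1822/177; -1822/177 414/59]
step 1: x̄ = F·x = [-204/59, -424/177]
step 1: P̄ = F·P·Fᵀ + Q = [10217/118 21363/118; 21363/118 45993/118]
step 1: y = z − H·x̄ = [-714/59]
step 1: S = H·P̄·Hᵀ + R = [711397/118]
step 1: K = P̄·Hᵀ·S⁻¹ = [-84523/711397; -180705/711397]
step 1: x' = x̄ + K·y = [-1436874/711397, 1448098/2134191]
step 1: P' = (I − K·H)·P̄ = [1052590/711397 -645378/711397; -645378/711397 550722/711397]

step 0: x' = [-565/531, -47/177], P' = [16559/1062 -1822/177; -1822/177 414/59]
step 1: x' = [-1436874/711397, 1448098/2134191], P' = [1052590/711397 -645378/711397; -645378/711397 550722/711397]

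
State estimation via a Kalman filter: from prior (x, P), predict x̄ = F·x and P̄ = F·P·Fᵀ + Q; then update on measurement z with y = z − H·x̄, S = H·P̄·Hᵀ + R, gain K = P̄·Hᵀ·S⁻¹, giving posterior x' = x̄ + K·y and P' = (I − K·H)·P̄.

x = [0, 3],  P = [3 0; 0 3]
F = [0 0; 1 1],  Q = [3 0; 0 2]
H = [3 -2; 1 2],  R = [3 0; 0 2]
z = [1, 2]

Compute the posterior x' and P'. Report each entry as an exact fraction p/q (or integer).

x' = [1242/1765, 1231/1765]
P' = [498/1765 144/1765; 144/1765 552/1765]

x̄ = F·x = [0, 3]
P̄ = F·P·Fᵀ + Q = [3 0; 0 8]
y = z − H·x̄ = [7, -4]
S = H·P̄·Hᵀ + R = [62 -23; -23 37]
K = P̄·Hᵀ·S⁻¹ = [402/1765 393/1765; -224/1765 624/1765]
x' = x̄ + K·y = [1242/1765, 1231/1765]
P' = (I − K·H)·P̄ = [498/1765 144/1765; 144/1765 552/1765]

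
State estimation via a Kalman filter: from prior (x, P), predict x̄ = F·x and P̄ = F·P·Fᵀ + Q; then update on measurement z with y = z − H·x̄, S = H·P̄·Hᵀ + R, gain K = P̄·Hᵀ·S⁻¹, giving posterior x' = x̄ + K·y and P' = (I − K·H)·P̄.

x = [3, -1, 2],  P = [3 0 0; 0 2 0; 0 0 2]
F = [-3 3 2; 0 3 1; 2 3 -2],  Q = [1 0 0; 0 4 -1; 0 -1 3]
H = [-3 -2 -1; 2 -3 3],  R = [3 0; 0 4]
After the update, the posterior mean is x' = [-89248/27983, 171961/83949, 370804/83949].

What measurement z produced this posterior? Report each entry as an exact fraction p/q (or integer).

z = [1, 1]

x̄ = F·x = [-8, -1, -1]
P̄ = F·P·Fᵀ + Q = [54 22 -8; 22 24 13; -8 13 41]
S = H·P̄·Hᵀ + R = [894 -144; -144 211]
K = P̄·Hᵀ·S⁻¹ = [-6531/27983 -2070/27983; -25213/167898 -1409/27983; 719/167898 9100/27983]
x' − x̄ = [134616/27983, 255910/83949, 454753/83949] = K·y
y = (KᵀK)⁻¹·Kᵀ·(x' − x̄) = [-26, 17]
z = y + H·x̄ = [-26, 17] + [27, -16] = [1, 1]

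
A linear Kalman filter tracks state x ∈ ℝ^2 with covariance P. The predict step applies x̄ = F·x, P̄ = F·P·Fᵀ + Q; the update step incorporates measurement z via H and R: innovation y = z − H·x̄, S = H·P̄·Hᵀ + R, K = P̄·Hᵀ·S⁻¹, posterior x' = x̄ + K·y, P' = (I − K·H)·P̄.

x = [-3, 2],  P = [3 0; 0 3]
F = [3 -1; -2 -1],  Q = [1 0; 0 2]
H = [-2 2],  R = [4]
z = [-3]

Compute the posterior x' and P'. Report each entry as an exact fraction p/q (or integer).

x' = [-110/79, -212/79]
P' = [333/79 287/79; 287/79 319/79]

x̄ = F·x = [-11, 4]
P̄ = F·P·Fᵀ + Q = [31 -15; -15 17]
y = z − H·x̄ = [-33]
S = H·P̄·Hᵀ + R = [316]
K = P̄·Hᵀ·S⁻¹ = [-23/79; 16/79]
x' = x̄ + K·y = [-110/79, -212/79]
P' = (I − K·H)·P̄ = [333/79 287/79; 287/79 319/79]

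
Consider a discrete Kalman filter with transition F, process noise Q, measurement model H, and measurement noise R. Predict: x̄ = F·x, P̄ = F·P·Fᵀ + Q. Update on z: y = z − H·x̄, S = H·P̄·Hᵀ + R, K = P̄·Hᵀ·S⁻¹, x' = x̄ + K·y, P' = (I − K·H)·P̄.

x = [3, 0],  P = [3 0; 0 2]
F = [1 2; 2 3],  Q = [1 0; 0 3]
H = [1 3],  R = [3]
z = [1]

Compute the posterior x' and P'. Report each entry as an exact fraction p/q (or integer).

x̄ = F·x = [3, 6]
P̄ = F·P·Fᵀ + Q = [12 18; 18 33]
y = z − H·x̄ = [-20]
S = H·P̄·Hᵀ + R = [420]
K = P̄·Hᵀ·S⁻¹ = [11/70; 39/140]
x' = x̄ + K·y = [-1/7, 3/7]
P' = (I − K·H)·P̄ = [57/35 -27/70; -27/70 57/140]

x' = [-1/7, 3/7]
P' = [57/35 -27/70; -27/70 57/140]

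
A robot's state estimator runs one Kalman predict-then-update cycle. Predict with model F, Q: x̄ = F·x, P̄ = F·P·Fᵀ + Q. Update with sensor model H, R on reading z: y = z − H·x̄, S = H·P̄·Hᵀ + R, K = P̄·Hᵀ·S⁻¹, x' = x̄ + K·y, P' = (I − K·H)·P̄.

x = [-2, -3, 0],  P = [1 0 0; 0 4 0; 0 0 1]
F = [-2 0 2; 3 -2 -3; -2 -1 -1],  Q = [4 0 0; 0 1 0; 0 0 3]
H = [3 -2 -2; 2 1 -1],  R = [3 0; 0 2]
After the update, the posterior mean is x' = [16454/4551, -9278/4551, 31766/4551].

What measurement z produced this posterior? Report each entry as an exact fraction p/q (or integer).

z = [1, -2]

x̄ = F·x = [4, 0, 7]
P̄ = F·P·Fᵀ + Q = [12 -12 2; -12 35 5; 2 5 12]
S = H·P̄·Hᵀ + R = [459 24; 24 31]
K = P̄·Hᵀ·S⁻¹ = [1496/13653 1082/4551; -3740/13653 1846/4551; -796/13653 -235/4551]
x' − x̄ = [-1750/4551, -9278/4551, -91/4551] = K·y
y = (KᵀK)⁻¹·Kᵀ·(x' − x̄) = [3, -3]
z = y + H·x̄ = [3, -3] + [-2, 1] = [1, -2]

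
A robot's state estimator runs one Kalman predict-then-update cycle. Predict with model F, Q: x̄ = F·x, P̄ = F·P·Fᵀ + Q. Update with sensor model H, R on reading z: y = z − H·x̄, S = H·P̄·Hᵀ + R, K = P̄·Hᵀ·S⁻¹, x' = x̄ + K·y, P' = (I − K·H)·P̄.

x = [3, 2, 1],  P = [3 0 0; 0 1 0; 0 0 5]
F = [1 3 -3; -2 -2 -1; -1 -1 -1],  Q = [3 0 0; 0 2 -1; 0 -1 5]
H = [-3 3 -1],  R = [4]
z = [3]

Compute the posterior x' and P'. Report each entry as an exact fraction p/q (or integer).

x' = [-498/77, -591/77, -1466/231]
P' = [1020/77 1191/77 593/77; 1191/77 1515/77 2852/231; 593/77 2852/231 9677/693]

x̄ = F·x = [6, -11, -6]
P̄ = F·P·Fᵀ + Q = [60 3 9; 3 23 12; 9 12 14]
y = z − H·x̄ = [48]
S = H·P̄·Hᵀ + R = [693]
K = P̄·Hᵀ·S⁻¹ = [-20/77; 16/231; -5/693]
x' = x̄ + K·y = [-498/77, -591/77, -1466/231]
P' = (I − K·H)·P̄ = [1020/77 1191/77 593/77; 1191/77 1515/77 2852/231; 593/77 2852/231 9677/693]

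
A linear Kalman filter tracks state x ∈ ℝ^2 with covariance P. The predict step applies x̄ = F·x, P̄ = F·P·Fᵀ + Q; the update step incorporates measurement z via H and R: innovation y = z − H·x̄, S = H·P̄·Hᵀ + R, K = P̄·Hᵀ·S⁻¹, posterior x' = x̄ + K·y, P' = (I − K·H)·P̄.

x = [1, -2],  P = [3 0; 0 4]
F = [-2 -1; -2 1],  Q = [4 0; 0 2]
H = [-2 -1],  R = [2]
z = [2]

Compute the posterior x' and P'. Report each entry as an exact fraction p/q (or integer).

x̄ = F·x = [0, -4]
P̄ = F·P·Fᵀ + Q = [20 8; 8 18]
y = z − H·x̄ = [-2]
S = H·P̄·Hᵀ + R = [132]
K = P̄·Hᵀ·S⁻¹ = [-4/11; -17/66]
x' = x̄ + K·y = [8/11, -115/33]
P' = (I − K·H)·P̄ = [28/11 -48/11; -48/11 305/33]

x' = [8/11, -115/33]
P' = [28/11 -48/11; -48/11 305/33]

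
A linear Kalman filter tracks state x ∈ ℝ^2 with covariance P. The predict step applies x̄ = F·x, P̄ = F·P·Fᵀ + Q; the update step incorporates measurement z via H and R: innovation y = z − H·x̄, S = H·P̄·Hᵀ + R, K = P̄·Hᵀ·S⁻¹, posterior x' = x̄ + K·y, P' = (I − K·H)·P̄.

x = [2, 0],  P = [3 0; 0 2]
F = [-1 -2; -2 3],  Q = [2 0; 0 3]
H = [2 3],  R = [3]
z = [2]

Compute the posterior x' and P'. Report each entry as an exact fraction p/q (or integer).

x' = [-52/35, 223/140]
P' = [447/35 -297/35; -297/35 1671/280]

x̄ = F·x = [-2, -4]
P̄ = F·P·Fᵀ + Q = [13 -6; -6 33]
y = z − H·x̄ = [18]
S = H·P̄·Hᵀ + R = [280]
K = P̄·Hᵀ·S⁻¹ = [1/35; 87/280]
x' = x̄ + K·y = [-52/35, 223/140]
P' = (I − K·H)·P̄ = [447/35 -297/35; -297/35 1671/280]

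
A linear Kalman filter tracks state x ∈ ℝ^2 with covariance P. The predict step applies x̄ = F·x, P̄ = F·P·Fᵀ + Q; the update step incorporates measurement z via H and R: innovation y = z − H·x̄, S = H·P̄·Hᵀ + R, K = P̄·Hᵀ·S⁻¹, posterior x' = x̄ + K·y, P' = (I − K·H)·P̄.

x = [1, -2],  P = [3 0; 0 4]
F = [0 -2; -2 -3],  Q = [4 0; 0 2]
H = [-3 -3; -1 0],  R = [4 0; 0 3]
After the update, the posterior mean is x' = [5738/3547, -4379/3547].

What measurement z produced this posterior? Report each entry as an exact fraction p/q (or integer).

z = [-1, -2]

x̄ = F·x = [4, 4]
P̄ = F·P·Fᵀ + Q = [20 24; 24 50]
S = H·P̄·Hᵀ + R = [1066 132; 132 23]
K = P̄·Hᵀ·S⁻¹ = [-198/3547 -1948/3547; -969/3547 1860/3547]
x' − x̄ = [-8450/3547, -18567/3547] = K·y
y = (KᵀK)⁻¹·Kᵀ·(x' − x̄) = [23, 2]
z = y + H·x̄ = [23, 2] + [-24, -4] = [-1, -2]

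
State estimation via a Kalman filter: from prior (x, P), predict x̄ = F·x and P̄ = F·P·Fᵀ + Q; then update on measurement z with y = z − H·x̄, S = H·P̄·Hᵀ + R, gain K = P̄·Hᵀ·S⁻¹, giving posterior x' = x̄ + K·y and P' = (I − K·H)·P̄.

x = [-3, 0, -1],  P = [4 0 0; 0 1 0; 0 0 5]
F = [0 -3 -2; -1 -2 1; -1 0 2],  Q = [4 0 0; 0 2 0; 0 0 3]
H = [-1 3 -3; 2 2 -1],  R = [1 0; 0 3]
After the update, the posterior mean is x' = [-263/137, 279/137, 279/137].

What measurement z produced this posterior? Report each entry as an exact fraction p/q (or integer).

x̄ = F·x = [2, 2, 1]
P̄ = F·P·Fᵀ + Q = [33 -4 -20; -4 15 14; -20 14 27]
S = H·P̄·Hᵀ + R = [64 63; 63 214]
K = P̄·Hᵀ·S⁻¹ = [-24/137 57/137; 14/137 1/137; -1609/9727 -1299/9727]
x' − x̄ = [-537/137, 5/137, 142/137] = K·y
y = (KᵀK)⁻¹·Kᵀ·(x' − x̄) = [1, -9]
z = y + H·x̄ = [1, -9] + [1, 7] = [2, -2]

z = [2, -2]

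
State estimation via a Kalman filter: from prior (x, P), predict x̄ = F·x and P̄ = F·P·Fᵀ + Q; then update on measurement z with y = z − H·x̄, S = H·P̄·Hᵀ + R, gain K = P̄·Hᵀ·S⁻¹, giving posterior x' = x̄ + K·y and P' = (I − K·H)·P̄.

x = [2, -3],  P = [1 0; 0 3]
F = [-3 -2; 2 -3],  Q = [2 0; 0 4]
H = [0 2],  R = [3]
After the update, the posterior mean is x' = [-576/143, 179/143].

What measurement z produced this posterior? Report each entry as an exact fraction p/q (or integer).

x̄ = F·x = [0, 13]
P̄ = F·P·Fᵀ + Q = [23 12; 12 35]
S = H·P̄·Hᵀ + R = [143]
K = P̄·Hᵀ·S⁻¹ = [24/143; 70/143]
x' − x̄ = [-576/143, -1680/143] = K·y
y = (KᵀK)⁻¹·Kᵀ·(x' − x̄) = [-24]
z = y + H·x̄ = [-24] + [26] = [2]

z = [2]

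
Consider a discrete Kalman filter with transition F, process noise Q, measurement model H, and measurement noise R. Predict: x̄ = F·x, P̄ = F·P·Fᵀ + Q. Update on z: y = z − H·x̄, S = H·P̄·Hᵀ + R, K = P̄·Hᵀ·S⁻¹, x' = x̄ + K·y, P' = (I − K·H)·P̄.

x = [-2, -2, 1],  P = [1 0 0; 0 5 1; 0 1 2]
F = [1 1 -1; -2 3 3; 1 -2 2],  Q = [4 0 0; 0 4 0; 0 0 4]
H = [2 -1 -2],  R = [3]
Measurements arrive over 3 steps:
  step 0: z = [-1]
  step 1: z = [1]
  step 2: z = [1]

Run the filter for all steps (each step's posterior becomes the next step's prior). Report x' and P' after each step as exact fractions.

step 0: x̄ = F·x = [-5, 1, 4]
step 0: P̄ = F·P·Fᵀ + Q = [10 7 -9; 7 89 -20; -9 -20 25]
step 0: y = z − H·x̄ = [18]
step 0: S = H·P̄·Hᵀ + R = [196]
step 0: K = P̄·Hᵀ·S⁻¹ = [31/196; -5/28; -12/49]
step 0: x' = x̄ + K·y = [-211/98, -31/14, -20/49]
step 0: P' = (I − K·H)·P̄ = [999/196 351/28 -69/49; 351/28 331/4 -200/7; -69/49 -200/7 649/49]
step 1: x̄ = F·x = [-194/49, -349/98, 143/98]
step 1: P̄ = F·P·Fᵀ + Q = [9316/49 9987/49 -15441/49; 9987/49 47143/196 -66261/196; -15441/49 -66261/196 110911/196]
step 1: y = z − H·x̄ = [811/98]
step 1: S = H·P̄·Hᵀ + R = [709707/196]
step 1: K = P̄·Hᵀ·S⁻¹ = [158108/709707; 165275/709707; -279089/709707]
step 1: x' = x̄ + K·y = [-1501436/709707, -1159691/709707, -1274011/709707]
step 1: P' = (I − K·H)·P̄ = [7389704/709707 11326916/709707 1489084/709707; 11326916/709707 31336181/709707 -4589087/709707; 1489084/709707 -4589087/709707 4202261/709707]
step 2: x̄ = F·x = [-462372/236569, -4298234/709707, -576692/236569]
step 2: P̄ = F·P·Fᵀ + Q = [24873604/236569 28464896/236569 -30627120/236569; 28464896/236569 115848056/709707 -33261200/236569; -30627120/236569 -33261200/236569 49914556/236569]
step 2: y = z − H·x̄ = [-4274447/709707]
step 2: S = H·P̄·Hᵀ + R = [1009772825/709707]
step 2: K = P̄·Hᵀ·S⁻¹ = [247609656/1009772825; 50901704/201954565; -383466456/1009772825]
step 2: x' = x̄ + K·y = [-3464903676/1009772825, -1529680014/201954565, -152001724/1009772825]
step 2: P' = (I − K·H)·P̄ = [19782144452/1009772825 6540859328/201954565 3058581648/1009772825; 6540859328/201954565 2942376616/40390913 -891434768/201954565; 3058581648/1009772825 -891434768/201954565 5862368252/1009772825]

step 0: x' = [-211/98, -31/14, -20/49], P' = [999/196 351/28 -69/49; 351/28 331/4 -200/7; -69/49 -200/7 649/49]
step 1: x' = [-1501436/709707, -1159691/709707, -1274011/709707], P' = [7389704/709707 11326916/709707 1489084/709707; 11326916/709707 31336181/709707 -4589087/709707; 1489084/709707 -4589087/709707 4202261/709707]
step 2: x' = [-3464903676/1009772825, -1529680014/201954565, -152001724/1009772825], P' = [19782144452/1009772825 6540859328/201954565 3058581648/1009772825; 6540859328/201954565 2942376616/40390913 -891434768/201954565; 3058581648/1009772825 -891434768/201954565 5862368252/1009772825]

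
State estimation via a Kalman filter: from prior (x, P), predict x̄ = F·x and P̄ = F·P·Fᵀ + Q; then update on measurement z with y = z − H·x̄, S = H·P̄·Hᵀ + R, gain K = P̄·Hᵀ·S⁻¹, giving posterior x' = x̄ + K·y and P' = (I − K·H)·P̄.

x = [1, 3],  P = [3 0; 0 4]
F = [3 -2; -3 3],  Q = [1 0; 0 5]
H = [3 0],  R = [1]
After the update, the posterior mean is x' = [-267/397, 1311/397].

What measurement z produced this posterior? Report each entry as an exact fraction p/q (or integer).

x̄ = F·x = [-3, 6]
P̄ = F·P·Fᵀ + Q = [44 -51; -51 68]
S = H·P̄·Hᵀ + R = [397]
K = P̄·Hᵀ·S⁻¹ = [132/397; -153/397]
x' − x̄ = [924/397, -1071/397] = K·y
y = (KᵀK)⁻¹·Kᵀ·(x' − x̄) = [7]
z = y + H·x̄ = [7] + [-9] = [-2]

z = [-2]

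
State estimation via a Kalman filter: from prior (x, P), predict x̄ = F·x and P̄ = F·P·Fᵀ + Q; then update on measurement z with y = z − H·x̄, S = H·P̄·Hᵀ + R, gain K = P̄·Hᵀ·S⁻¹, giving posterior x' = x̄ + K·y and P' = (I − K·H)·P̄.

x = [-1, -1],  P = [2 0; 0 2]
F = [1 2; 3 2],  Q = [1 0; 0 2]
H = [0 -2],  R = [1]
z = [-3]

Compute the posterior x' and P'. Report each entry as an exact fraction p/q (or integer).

x' = [25/113, 163/113]
P' = [459/113 14/113; 14/113 28/113]

x̄ = F·x = [-3, -5]
P̄ = F·P·Fᵀ + Q = [11 14; 14 28]
y = z − H·x̄ = [-13]
S = H·P̄·Hᵀ + R = [113]
K = P̄·Hᵀ·S⁻¹ = [-28/113; -56/113]
x' = x̄ + K·y = [25/113, 163/113]
P' = (I − K·H)·P̄ = [459/113 14/113; 14/113 28/113]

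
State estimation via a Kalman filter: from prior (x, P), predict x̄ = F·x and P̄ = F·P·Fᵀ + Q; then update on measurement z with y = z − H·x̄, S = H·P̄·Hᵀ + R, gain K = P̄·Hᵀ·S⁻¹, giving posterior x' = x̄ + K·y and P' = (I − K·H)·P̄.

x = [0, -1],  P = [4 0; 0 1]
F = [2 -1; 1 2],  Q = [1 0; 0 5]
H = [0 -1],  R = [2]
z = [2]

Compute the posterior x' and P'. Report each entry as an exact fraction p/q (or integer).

x̄ = F·x = [1, -2]
P̄ = F·P·Fᵀ + Q = [18 6; 6 13]
y = z − H·x̄ = [0]
S = H·P̄·Hᵀ + R = [15]
K = P̄·Hᵀ·S⁻¹ = [-2/5; -13/15]
x' = x̄ + K·y = [1, -2]
P' = (I − K·H)·P̄ = [78/5 4/5; 4/5 26/15]

x' = [1, -2]
P' = [78/5 4/5; 4/5 26/15]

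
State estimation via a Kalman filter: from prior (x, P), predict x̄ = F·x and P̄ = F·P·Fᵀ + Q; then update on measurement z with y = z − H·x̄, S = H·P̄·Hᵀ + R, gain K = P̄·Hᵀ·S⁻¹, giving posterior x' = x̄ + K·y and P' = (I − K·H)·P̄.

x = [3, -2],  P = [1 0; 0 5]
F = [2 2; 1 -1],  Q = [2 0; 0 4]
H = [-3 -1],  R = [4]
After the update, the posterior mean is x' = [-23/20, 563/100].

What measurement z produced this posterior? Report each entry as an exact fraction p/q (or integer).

x̄ = F·x = [2, 5]
P̄ = F·P·Fᵀ + Q = [26 -8; -8 10]
S = H·P̄·Hᵀ + R = [200]
K = P̄·Hᵀ·S⁻¹ = [-7/20; 7/100]
x' − x̄ = [-63/20, 63/100] = K·y
y = (KᵀK)⁻¹·Kᵀ·(x' − x̄) = [9]
z = y + H·x̄ = [9] + [-11] = [-2]

z = [-2]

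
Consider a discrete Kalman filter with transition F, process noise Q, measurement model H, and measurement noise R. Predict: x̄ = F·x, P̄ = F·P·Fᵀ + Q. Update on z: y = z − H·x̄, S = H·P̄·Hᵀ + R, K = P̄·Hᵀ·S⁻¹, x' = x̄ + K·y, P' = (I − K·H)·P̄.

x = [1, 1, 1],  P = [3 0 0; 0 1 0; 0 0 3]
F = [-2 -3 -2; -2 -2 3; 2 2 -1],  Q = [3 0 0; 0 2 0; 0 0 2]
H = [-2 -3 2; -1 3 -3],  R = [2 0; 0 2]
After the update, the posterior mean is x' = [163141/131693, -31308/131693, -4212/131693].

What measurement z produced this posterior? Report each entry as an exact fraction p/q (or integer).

z = [-2, -2]

x̄ = F·x = [-7, -1, 3]
P̄ = F·P·Fᵀ + Q = [36 0 -12; 0 45 -25; -12 -25 21]
S = H·P̄·Hᵀ + R = [1031 -882; -882 1010]
K = P̄·Hᵀ·S⁻¹ = [-48480/131693 -42336/131693; -815/131693 26670/131693; 15639/131693 -2772/131693]
x' − x̄ = [1084992/131693, 100385/131693, -399291/131693] = K·y
y = (KᵀK)⁻¹·Kᵀ·(x' − x̄) = [-25, 3]
z = y + H·x̄ = [-25, 3] + [23, -5] = [-2, -2]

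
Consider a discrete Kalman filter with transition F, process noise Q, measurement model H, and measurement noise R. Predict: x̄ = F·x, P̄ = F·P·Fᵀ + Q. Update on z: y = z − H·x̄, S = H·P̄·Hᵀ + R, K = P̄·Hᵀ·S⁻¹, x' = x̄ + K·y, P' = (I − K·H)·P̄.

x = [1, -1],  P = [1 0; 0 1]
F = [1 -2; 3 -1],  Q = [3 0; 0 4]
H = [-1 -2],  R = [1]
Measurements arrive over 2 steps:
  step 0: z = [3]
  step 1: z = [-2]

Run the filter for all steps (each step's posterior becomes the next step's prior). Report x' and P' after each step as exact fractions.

step 0: x' = [3/85, -122/85], P' = [356/85 -169/85; -169/85 101/85]
step 1: x' = [61517/30224, -365/30224], P' = [89275/30224 -41339/30224; -41339/30224 26555/30224]

step 0: x̄ = F·x = [3, 4]
step 0: P̄ = F·P·Fᵀ + Q = [8 5; 5 14]
step 0: y = z − H·x̄ = [14]
step 0: S = H·P̄·Hᵀ + R = [85]
step 0: K = P̄·Hᵀ·S⁻¹ = [-18/85; -33/85]
step 0: x' = x̄ + K·y = [3/85, -122/85]
step 0: P' = (I − K·H)·P̄ = [356/85 -169/85; -169/85 101/85]
step 1: x̄ = F·x = [247/85, 131/85]
step 1: P̄ = F·P·Fᵀ + Q = [1691/85 2453/85; 2453/85 4659/85]
step 1: y = z − H·x̄ = [339/85]
step 1: S = H·P̄·Hᵀ + R = [30224/85]
step 1: K = P̄·Hᵀ·S⁻¹ = [-6597/30224; -11771/30224]
step 1: x' = x̄ + K·y = [61517/30224, -365/30224]
step 1: P' = (I − K·H)·P̄ = [89275/30224 -41339/30224; -41339/30224 26555/30224]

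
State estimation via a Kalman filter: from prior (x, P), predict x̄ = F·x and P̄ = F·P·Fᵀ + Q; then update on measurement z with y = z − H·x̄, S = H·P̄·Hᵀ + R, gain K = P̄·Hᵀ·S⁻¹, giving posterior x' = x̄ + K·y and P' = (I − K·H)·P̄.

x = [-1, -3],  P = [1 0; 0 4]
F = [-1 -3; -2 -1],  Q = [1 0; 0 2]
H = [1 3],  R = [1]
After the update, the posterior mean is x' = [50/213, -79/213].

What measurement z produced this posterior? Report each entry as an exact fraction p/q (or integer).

z = [-1]

x̄ = F·x = [10, 5]
P̄ = F·P·Fᵀ + Q = [38 14; 14 10]
S = H·P̄·Hᵀ + R = [213]
K = P̄·Hᵀ·S⁻¹ = [80/213; 44/213]
x' − x̄ = [-2080/213, -1144/213] = K·y
y = (KᵀK)⁻¹·Kᵀ·(x' − x̄) = [-26]
z = y + H·x̄ = [-26] + [25] = [-1]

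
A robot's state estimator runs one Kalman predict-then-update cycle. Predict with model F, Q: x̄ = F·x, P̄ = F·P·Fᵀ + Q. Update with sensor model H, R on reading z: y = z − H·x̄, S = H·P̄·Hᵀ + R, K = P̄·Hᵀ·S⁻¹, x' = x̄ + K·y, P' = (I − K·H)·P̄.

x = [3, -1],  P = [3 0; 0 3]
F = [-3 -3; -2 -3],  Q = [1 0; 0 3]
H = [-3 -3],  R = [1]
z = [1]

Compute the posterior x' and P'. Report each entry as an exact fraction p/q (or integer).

x̄ = F·x = [-6, -3]
P̄ = F·P·Fᵀ + Q = [55 45; 45 42]
y = z − H·x̄ = [-26]
S = H·P̄·Hᵀ + R = [1684]
K = P̄·Hᵀ·S⁻¹ = [-75/421; -261/1684]
x' = x̄ + K·y = [-576/421, 867/842]
P' = (I − K·H)·P̄ = [655/421 -630/421; -630/421 2607/1684]

x' = [-576/421, 867/842]
P' = [655/421 -630/421; -630/421 2607/1684]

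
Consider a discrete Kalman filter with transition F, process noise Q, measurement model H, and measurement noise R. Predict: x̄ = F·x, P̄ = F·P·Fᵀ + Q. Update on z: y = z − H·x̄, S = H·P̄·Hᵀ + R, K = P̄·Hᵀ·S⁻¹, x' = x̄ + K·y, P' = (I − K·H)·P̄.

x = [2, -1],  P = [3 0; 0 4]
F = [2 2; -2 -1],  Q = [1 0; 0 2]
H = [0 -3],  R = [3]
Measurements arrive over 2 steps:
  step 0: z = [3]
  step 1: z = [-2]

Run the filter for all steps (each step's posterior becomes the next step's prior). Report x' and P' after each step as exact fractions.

step 0: x̄ = F·x = [2, -3]
step 0: P̄ = F·P·Fᵀ + Q = [29 -20; -20 18]
step 0: y = z − H·x̄ = [-6]
step 0: S = H·P̄·Hᵀ + R = [165]
step 0: K = P̄·Hᵀ·S⁻¹ = [4/11; -18/55]
step 0: x' = x̄ + K·y = [-2/11, -57/55]
step 0: P' = (I − K·H)·P̄ = [79/11 -4/11; -4/11 18/55]
step 1: x̄ = F·x = [-134/55, 7/5]
step 1: P̄ = F·P·Fᵀ + Q = [1547/55 -136/5; -136/5 148/5]
step 1: y = z − H·x̄ = [11/5]
step 1: S = H·P̄·Hᵀ + R = [1347/5]
step 1: K = P̄·Hᵀ·S⁻¹ = [136/449; -148/449]
step 1: x' = x̄ + K·y = [-8742/4939, 303/449]
step 1: P' = (I − K·H)·P̄ = [16847/4939 -136/449; -136/449 148/449]

step 0: x' = [-2/11, -57/55], P' = [79/11 -4/11; -4/11 18/55]
step 1: x' = [-8742/4939, 303/449], P' = [16847/4939 -136/449; -136/449 148/449]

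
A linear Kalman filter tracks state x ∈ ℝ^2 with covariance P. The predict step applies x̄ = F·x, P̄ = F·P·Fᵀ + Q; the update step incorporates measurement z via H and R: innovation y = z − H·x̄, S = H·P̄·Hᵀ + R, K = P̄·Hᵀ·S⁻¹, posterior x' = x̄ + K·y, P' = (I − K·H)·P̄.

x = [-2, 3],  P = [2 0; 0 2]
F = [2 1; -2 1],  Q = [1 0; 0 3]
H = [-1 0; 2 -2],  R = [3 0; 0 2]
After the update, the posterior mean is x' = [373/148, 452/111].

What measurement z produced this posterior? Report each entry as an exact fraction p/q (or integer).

x̄ = F·x = [-1, 7]
P̄ = F·P·Fᵀ + Q = [11 -6; -6 13]
S = H·P̄·Hᵀ + R = [14 -34; -34 146]
K = P̄·Hᵀ·S⁻¹ = [-75/148 17/148; -52/111 -41/111]
x' − x̄ = [521/148, -325/111] = K·y
y = (KᵀK)⁻¹·Kᵀ·(x' − x̄) = [-4, 13]
z = y + H·x̄ = [-4, 13] + [1, -16] = [-3, -3]

z = [-3, -3]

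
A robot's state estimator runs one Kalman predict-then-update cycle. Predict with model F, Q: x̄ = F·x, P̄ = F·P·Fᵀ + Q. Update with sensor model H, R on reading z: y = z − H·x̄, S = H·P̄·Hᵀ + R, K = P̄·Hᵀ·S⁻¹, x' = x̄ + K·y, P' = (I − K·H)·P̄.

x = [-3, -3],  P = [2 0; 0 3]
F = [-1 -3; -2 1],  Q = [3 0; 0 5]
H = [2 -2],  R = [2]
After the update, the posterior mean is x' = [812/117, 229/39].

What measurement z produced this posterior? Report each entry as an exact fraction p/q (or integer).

x̄ = F·x = [12, 3]
P̄ = F·P·Fᵀ + Q = [32 -5; -5 16]
S = H·P̄·Hᵀ + R = [234]
K = P̄·Hᵀ·S⁻¹ = [37/117; -7/39]
x' − x̄ = [-592/117, 112/39] = K·y
y = (KᵀK)⁻¹·Kᵀ·(x' − x̄) = [-16]
z = y + H·x̄ = [-16] + [18] = [2]

z = [2]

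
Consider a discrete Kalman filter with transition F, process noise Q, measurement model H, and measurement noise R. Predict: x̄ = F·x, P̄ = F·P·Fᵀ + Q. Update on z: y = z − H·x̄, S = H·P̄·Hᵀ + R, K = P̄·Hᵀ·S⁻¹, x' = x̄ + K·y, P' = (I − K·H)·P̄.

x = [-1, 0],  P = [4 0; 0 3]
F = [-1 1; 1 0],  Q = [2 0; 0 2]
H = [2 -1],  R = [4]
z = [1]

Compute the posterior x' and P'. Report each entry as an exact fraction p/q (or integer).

x' = [9/31, -17/31]
P' = [37/31 30/31; 30/31 88/31]

x̄ = F·x = [1, -1]
P̄ = F·P·Fᵀ + Q = [9 -4; -4 6]
y = z − H·x̄ = [-2]
S = H·P̄·Hᵀ + R = [62]
K = P̄·Hᵀ·S⁻¹ = [11/31; -7/31]
x' = x̄ + K·y = [9/31, -17/31]
P' = (I − K·H)·P̄ = [37/31 30/31; 30/31 88/31]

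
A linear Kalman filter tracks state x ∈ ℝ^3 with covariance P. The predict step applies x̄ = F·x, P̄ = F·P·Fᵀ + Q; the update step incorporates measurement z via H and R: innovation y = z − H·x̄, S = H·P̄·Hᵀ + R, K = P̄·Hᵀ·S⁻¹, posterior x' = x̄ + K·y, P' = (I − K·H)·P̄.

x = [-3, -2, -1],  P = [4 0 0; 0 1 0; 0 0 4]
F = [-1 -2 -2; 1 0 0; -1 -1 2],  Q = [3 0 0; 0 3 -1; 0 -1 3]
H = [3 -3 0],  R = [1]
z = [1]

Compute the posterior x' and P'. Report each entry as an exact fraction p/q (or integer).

x̄ = F·x = [9, -3, 3]
P̄ = F·P·Fᵀ + Q = [27 -4 -10; -4 7 -5; -10 -5 24]
y = z − H·x̄ = [-35]
S = H·P̄·Hᵀ + R = [379]
K = P̄·Hᵀ·S⁻¹ = [93/379; -33/379; -15/379]
x' = x̄ + K·y = [156/379, 18/379, 1662/379]
P' = (I − K·H)·P̄ = [1584/379 1553/379 -2395/379; 1553/379 1564/379 -2390/379; -2395/379 -2390/379 8871/379]

x' = [156/379, 18/379, 1662/379]
P' = [1584/379 1553/379 -2395/379; 1553/379 1564/379 -2390/379; -2395/379 -2390/379 8871/379]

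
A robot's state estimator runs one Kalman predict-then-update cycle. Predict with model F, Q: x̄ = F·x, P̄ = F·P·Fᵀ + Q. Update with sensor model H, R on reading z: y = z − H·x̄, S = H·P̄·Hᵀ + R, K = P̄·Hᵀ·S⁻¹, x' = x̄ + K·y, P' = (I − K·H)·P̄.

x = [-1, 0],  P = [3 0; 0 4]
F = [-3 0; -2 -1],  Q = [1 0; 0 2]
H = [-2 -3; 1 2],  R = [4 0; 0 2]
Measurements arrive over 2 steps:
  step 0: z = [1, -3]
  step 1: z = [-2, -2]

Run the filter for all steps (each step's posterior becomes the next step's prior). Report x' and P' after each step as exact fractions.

step 0: x̄ = F·x = [3, 2]
step 0: P̄ = F·P·Fᵀ + Q = [28 18; 18 18]
step 0: y = z − H·x̄ = [13, -10]
step 0: S = H·P̄·Hᵀ + R = [494 -290; -290 174]
step 0: K = P̄·Hᵀ·S⁻¹ = [-5/16 -71/464; 0 9/29]
step 0: x' = x̄ + K·y = [217/464, -32/29]
step 0: P' = (I − K·H)·P̄ = [793/232 -54/29; -54/29 36/29]
step 1: x̄ = F·x = [-651/464, 39/232]
step 1: P̄ = F·P·Fᵀ + Q = [7369/232 1731/116; 1731/116 549/58]
step 1: y = z − H·x̄ = [-499/116, -433/464]
step 1: S = H·P̄·Hᵀ + R = [11464/29 -13037/58; -13037/58 30465/232]
step 1: K = P̄·Hᵀ·S⁻¹ = [-43214/160759 1451/160759; -4467/160759 33798/160759]
step 1: x' = x̄ + K·y = [-41007/160759, 14700/160759]
step 1: P' = (I − K·H)·P̄ = [337006/160759 -167052/160759; -167052/160759 117324/160759]

step 0: x' = [217/464, -32/29], P' = [793/232 -54/29; -54/29 36/29]
step 1: x' = [-41007/160759, 14700/160759], P' = [337006/160759 -167052/160759; -167052/160759 117324/160759]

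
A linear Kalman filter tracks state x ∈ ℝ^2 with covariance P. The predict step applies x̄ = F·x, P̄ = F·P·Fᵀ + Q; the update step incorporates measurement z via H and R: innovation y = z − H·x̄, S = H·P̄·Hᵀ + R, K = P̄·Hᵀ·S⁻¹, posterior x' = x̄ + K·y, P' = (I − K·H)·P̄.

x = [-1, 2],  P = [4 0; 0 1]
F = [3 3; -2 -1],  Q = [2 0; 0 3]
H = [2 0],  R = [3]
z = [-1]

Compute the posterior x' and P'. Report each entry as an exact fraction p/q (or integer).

x̄ = F·x = [3, 0]
P̄ = F·P·Fᵀ + Q = [47 -27; -27 20]
y = z − H·x̄ = [-7]
S = H·P̄·Hᵀ + R = [191]
K = P̄·Hᵀ·S⁻¹ = [94/191; -54/191]
x' = x̄ + K·y = [-85/191, 378/191]
P' = (I − K·H)·P̄ = [141/191 -81/191; -81/191 904/191]

x' = [-85/191, 378/191]
P' = [141/191 -81/191; -81/191 904/191]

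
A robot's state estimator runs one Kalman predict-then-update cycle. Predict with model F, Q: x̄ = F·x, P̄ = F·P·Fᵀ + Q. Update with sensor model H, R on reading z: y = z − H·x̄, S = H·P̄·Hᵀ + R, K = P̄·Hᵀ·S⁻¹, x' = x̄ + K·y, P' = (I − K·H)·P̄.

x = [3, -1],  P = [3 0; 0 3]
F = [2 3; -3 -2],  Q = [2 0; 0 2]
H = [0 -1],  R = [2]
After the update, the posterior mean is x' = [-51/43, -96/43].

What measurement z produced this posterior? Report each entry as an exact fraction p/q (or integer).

z = [2]

x̄ = F·x = [3, -7]
P̄ = F·P·Fᵀ + Q = [41 -36; -36 41]
S = H·P̄·Hᵀ + R = [43]
K = P̄·Hᵀ·S⁻¹ = [36/43; -41/43]
x' − x̄ = [-180/43, 205/43] = K·y
y = (KᵀK)⁻¹·Kᵀ·(x' − x̄) = [-5]
z = y + H·x̄ = [-5] + [7] = [2]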